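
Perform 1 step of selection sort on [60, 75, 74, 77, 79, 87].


Initial: [60, 75, 74, 77, 79, 87]
Step 1: min=60 at 0
  Swap: [60, 75, 74, 77, 79, 87]

After 1 step: [60, 75, 74, 77, 79, 87]


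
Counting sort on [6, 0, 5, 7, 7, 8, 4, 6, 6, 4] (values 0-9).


Input: [6, 0, 5, 7, 7, 8, 4, 6, 6, 4]
Counts: [1, 0, 0, 0, 2, 1, 3, 2, 1, 0]

Sorted: [0, 4, 4, 5, 6, 6, 6, 7, 7, 8]


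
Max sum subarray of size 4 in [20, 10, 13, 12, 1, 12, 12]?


[0:4]: 55
[1:5]: 36
[2:6]: 38
[3:7]: 37

Max: 55 at [0:4]


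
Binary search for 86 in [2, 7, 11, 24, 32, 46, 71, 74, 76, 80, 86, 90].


Step 1: lo=0, hi=11, mid=5, val=46
Step 2: lo=6, hi=11, mid=8, val=76
Step 3: lo=9, hi=11, mid=10, val=86

Found at index 10


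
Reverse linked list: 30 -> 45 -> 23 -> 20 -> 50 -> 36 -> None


Step 1: curr=30, set curr.next=prev(None) | reversed so far: 30
Step 2: curr=45, set curr.next=prev(30) | reversed so far: 45 -> 30
Step 3: curr=23, set curr.next=prev(45) | reversed so far: 23 -> 45 -> 30
Step 4: curr=20, set curr.next=prev(23) | reversed so far: 20 -> 23 -> 45 -> 30
Step 5: curr=50, set curr.next=prev(20) | reversed so far: 50 -> 20 -> 23 -> 45 -> 30
Step 6: curr=36, set curr.next=prev(50) | reversed so far: 36 -> 50 -> 20 -> 23 -> 45 -> 30

36 -> 50 -> 20 -> 23 -> 45 -> 30 -> None


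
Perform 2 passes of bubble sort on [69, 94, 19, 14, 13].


Initial: [69, 94, 19, 14, 13]
Pass 1: [69, 19, 14, 13, 94] (3 swaps)
Pass 2: [19, 14, 13, 69, 94] (3 swaps)

After 2 passes: [19, 14, 13, 69, 94]


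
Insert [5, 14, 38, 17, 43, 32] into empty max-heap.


Insert 5: [5]
Insert 14: [14, 5]
Insert 38: [38, 5, 14]
Insert 17: [38, 17, 14, 5]
Insert 43: [43, 38, 14, 5, 17]
Insert 32: [43, 38, 32, 5, 17, 14]

Final heap: [43, 38, 32, 5, 17, 14]


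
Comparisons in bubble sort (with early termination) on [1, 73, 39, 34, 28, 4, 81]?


Algorithm: bubble sort (with early termination)
Input: [1, 73, 39, 34, 28, 4, 81]
Sorted: [1, 4, 28, 34, 39, 73, 81]

20


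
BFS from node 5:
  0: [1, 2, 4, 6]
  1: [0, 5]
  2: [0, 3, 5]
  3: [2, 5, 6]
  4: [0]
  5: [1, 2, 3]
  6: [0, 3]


Visit 5, enqueue [1, 2, 3]
Visit 1, enqueue [0]
Visit 2, enqueue []
Visit 3, enqueue [6]
Visit 0, enqueue [4]
Visit 6, enqueue []
Visit 4, enqueue []

BFS order: [5, 1, 2, 3, 0, 6, 4]


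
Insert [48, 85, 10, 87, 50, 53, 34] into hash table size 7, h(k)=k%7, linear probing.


Insert 48: h=6 -> slot 6
Insert 85: h=1 -> slot 1
Insert 10: h=3 -> slot 3
Insert 87: h=3, 1 probes -> slot 4
Insert 50: h=1, 1 probes -> slot 2
Insert 53: h=4, 1 probes -> slot 5
Insert 34: h=6, 1 probes -> slot 0

Table: [34, 85, 50, 10, 87, 53, 48]


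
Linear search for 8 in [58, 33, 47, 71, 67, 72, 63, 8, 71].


i=0: 58!=8
i=1: 33!=8
i=2: 47!=8
i=3: 71!=8
i=4: 67!=8
i=5: 72!=8
i=6: 63!=8
i=7: 8==8 found!

Found at 7, 8 comps


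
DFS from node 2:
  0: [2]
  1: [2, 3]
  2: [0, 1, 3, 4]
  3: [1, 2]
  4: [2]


Visit 2, push [4, 3, 1, 0]
Visit 0, push []
Visit 1, push [3]
Visit 3, push []
Visit 4, push []

DFS order: [2, 0, 1, 3, 4]


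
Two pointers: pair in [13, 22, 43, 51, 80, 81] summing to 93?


lo=0(13)+hi=5(81)=94
lo=0(13)+hi=4(80)=93

Yes: 13+80=93


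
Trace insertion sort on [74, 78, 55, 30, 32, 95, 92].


Initial: [74, 78, 55, 30, 32, 95, 92]
Insert 78: [74, 78, 55, 30, 32, 95, 92]
Insert 55: [55, 74, 78, 30, 32, 95, 92]
Insert 30: [30, 55, 74, 78, 32, 95, 92]
Insert 32: [30, 32, 55, 74, 78, 95, 92]
Insert 95: [30, 32, 55, 74, 78, 95, 92]
Insert 92: [30, 32, 55, 74, 78, 92, 95]

Sorted: [30, 32, 55, 74, 78, 92, 95]


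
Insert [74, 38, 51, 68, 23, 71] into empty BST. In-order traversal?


Insert 74: root
Insert 38: L from 74
Insert 51: L from 74 -> R from 38
Insert 68: L from 74 -> R from 38 -> R from 51
Insert 23: L from 74 -> L from 38
Insert 71: L from 74 -> R from 38 -> R from 51 -> R from 68

In-order: [23, 38, 51, 68, 71, 74]


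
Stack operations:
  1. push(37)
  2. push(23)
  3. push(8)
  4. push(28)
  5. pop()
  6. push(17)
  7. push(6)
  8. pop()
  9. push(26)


push(37) -> [37]
push(23) -> [37, 23]
push(8) -> [37, 23, 8]
push(28) -> [37, 23, 8, 28]
pop()->28, [37, 23, 8]
push(17) -> [37, 23, 8, 17]
push(6) -> [37, 23, 8, 17, 6]
pop()->6, [37, 23, 8, 17]
push(26) -> [37, 23, 8, 17, 26]

Final stack: [37, 23, 8, 17, 26]


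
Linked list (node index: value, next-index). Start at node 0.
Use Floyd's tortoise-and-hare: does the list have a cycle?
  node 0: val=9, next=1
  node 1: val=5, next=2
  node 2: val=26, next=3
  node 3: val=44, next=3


Floyd's tortoise (slow, +1) and hare (fast, +2):
  init: slow=0, fast=0
  step 1: slow=1, fast=2
  step 2: slow=2, fast=3
  step 3: slow=3, fast=3
  slow == fast at node 3: cycle detected

Cycle: yes


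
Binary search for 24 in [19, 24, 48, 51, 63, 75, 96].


Step 1: lo=0, hi=6, mid=3, val=51
Step 2: lo=0, hi=2, mid=1, val=24

Found at index 1


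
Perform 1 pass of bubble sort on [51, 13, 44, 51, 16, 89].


Initial: [51, 13, 44, 51, 16, 89]
Pass 1: [13, 44, 51, 16, 51, 89] (3 swaps)

After 1 pass: [13, 44, 51, 16, 51, 89]


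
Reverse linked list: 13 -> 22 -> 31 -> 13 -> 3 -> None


Step 1: curr=13, set curr.next=prev(None) | reversed so far: 13
Step 2: curr=22, set curr.next=prev(13) | reversed so far: 22 -> 13
Step 3: curr=31, set curr.next=prev(22) | reversed so far: 31 -> 22 -> 13
Step 4: curr=13, set curr.next=prev(31) | reversed so far: 13 -> 31 -> 22 -> 13
Step 5: curr=3, set curr.next=prev(13) | reversed so far: 3 -> 13 -> 31 -> 22 -> 13

3 -> 13 -> 31 -> 22 -> 13 -> None


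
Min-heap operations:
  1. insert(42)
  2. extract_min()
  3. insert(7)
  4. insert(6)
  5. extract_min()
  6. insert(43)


insert(42) -> [42]
extract_min()->42, []
insert(7) -> [7]
insert(6) -> [6, 7]
extract_min()->6, [7]
insert(43) -> [7, 43]

Final heap: [7, 43]


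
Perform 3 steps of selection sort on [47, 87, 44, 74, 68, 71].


Initial: [47, 87, 44, 74, 68, 71]
Step 1: min=44 at 2
  Swap: [44, 87, 47, 74, 68, 71]
Step 2: min=47 at 2
  Swap: [44, 47, 87, 74, 68, 71]
Step 3: min=68 at 4
  Swap: [44, 47, 68, 74, 87, 71]

After 3 steps: [44, 47, 68, 74, 87, 71]


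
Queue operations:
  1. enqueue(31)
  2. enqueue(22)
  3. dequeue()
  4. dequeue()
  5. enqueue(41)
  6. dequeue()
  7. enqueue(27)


enqueue(31) -> [31]
enqueue(22) -> [31, 22]
dequeue()->31, [22]
dequeue()->22, []
enqueue(41) -> [41]
dequeue()->41, []
enqueue(27) -> [27]

Final queue: [27]


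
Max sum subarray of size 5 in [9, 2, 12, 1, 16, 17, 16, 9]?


[0:5]: 40
[1:6]: 48
[2:7]: 62
[3:8]: 59

Max: 62 at [2:7]


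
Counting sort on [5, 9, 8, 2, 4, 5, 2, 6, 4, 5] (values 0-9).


Input: [5, 9, 8, 2, 4, 5, 2, 6, 4, 5]
Counts: [0, 0, 2, 0, 2, 3, 1, 0, 1, 1]

Sorted: [2, 2, 4, 4, 5, 5, 5, 6, 8, 9]


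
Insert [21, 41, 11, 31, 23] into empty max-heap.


Insert 21: [21]
Insert 41: [41, 21]
Insert 11: [41, 21, 11]
Insert 31: [41, 31, 11, 21]
Insert 23: [41, 31, 11, 21, 23]

Final heap: [41, 31, 11, 21, 23]


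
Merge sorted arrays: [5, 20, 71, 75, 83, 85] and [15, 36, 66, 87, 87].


Take 5 from A
Take 15 from B
Take 20 from A
Take 36 from B
Take 66 from B
Take 71 from A
Take 75 from A
Take 83 from A
Take 85 from A

Merged: [5, 15, 20, 36, 66, 71, 75, 83, 85, 87, 87]


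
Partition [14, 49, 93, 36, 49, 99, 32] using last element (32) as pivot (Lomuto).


Pivot: 32
  14 <= 32: advance i (no swap)
Place pivot at 1: [14, 32, 93, 36, 49, 99, 49]

Partitioned: [14, 32, 93, 36, 49, 99, 49]


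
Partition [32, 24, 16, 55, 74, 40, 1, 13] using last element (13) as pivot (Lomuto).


Pivot: 13
  1 <= 13: swap -> [1, 24, 16, 55, 74, 40, 32, 13]
Place pivot at 1: [1, 13, 16, 55, 74, 40, 32, 24]

Partitioned: [1, 13, 16, 55, 74, 40, 32, 24]


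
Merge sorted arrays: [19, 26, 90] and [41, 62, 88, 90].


Take 19 from A
Take 26 from A
Take 41 from B
Take 62 from B
Take 88 from B
Take 90 from A

Merged: [19, 26, 41, 62, 88, 90, 90]


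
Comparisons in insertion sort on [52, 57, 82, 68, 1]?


Algorithm: insertion sort
Input: [52, 57, 82, 68, 1]
Sorted: [1, 52, 57, 68, 82]

8


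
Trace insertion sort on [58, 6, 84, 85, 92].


Initial: [58, 6, 84, 85, 92]
Insert 6: [6, 58, 84, 85, 92]
Insert 84: [6, 58, 84, 85, 92]
Insert 85: [6, 58, 84, 85, 92]
Insert 92: [6, 58, 84, 85, 92]

Sorted: [6, 58, 84, 85, 92]


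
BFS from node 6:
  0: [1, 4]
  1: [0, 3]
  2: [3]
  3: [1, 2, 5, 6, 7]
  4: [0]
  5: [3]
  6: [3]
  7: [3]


Visit 6, enqueue [3]
Visit 3, enqueue [1, 2, 5, 7]
Visit 1, enqueue [0]
Visit 2, enqueue []
Visit 5, enqueue []
Visit 7, enqueue []
Visit 0, enqueue [4]
Visit 4, enqueue []

BFS order: [6, 3, 1, 2, 5, 7, 0, 4]


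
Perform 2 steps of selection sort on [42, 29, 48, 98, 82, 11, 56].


Initial: [42, 29, 48, 98, 82, 11, 56]
Step 1: min=11 at 5
  Swap: [11, 29, 48, 98, 82, 42, 56]
Step 2: min=29 at 1
  Swap: [11, 29, 48, 98, 82, 42, 56]

After 2 steps: [11, 29, 48, 98, 82, 42, 56]


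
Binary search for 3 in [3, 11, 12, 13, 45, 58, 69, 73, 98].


Step 1: lo=0, hi=8, mid=4, val=45
Step 2: lo=0, hi=3, mid=1, val=11
Step 3: lo=0, hi=0, mid=0, val=3

Found at index 0


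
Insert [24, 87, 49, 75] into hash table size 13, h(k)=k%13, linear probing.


Insert 24: h=11 -> slot 11
Insert 87: h=9 -> slot 9
Insert 49: h=10 -> slot 10
Insert 75: h=10, 2 probes -> slot 12

Table: [None, None, None, None, None, None, None, None, None, 87, 49, 24, 75]


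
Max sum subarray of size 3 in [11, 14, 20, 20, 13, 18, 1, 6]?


[0:3]: 45
[1:4]: 54
[2:5]: 53
[3:6]: 51
[4:7]: 32
[5:8]: 25

Max: 54 at [1:4]


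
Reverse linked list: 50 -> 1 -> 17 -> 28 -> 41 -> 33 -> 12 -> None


Step 1: curr=50, set curr.next=prev(None) | reversed so far: 50
Step 2: curr=1, set curr.next=prev(50) | reversed so far: 1 -> 50
Step 3: curr=17, set curr.next=prev(1) | reversed so far: 17 -> 1 -> 50
Step 4: curr=28, set curr.next=prev(17) | reversed so far: 28 -> 17 -> 1 -> 50
Step 5: curr=41, set curr.next=prev(28) | reversed so far: 41 -> 28 -> 17 -> 1 -> 50
Step 6: curr=33, set curr.next=prev(41) | reversed so far: 33 -> 41 -> 28 -> 17 -> 1 -> 50
Step 7: curr=12, set curr.next=prev(33) | reversed so far: 12 -> 33 -> 41 -> 28 -> 17 -> 1 -> 50

12 -> 33 -> 41 -> 28 -> 17 -> 1 -> 50 -> None


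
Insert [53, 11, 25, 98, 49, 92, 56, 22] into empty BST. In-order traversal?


Insert 53: root
Insert 11: L from 53
Insert 25: L from 53 -> R from 11
Insert 98: R from 53
Insert 49: L from 53 -> R from 11 -> R from 25
Insert 92: R from 53 -> L from 98
Insert 56: R from 53 -> L from 98 -> L from 92
Insert 22: L from 53 -> R from 11 -> L from 25

In-order: [11, 22, 25, 49, 53, 56, 92, 98]


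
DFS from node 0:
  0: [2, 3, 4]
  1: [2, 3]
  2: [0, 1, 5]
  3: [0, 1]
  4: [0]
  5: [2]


Visit 0, push [4, 3, 2]
Visit 2, push [5, 1]
Visit 1, push [3]
Visit 3, push []
Visit 5, push []
Visit 4, push []

DFS order: [0, 2, 1, 3, 5, 4]


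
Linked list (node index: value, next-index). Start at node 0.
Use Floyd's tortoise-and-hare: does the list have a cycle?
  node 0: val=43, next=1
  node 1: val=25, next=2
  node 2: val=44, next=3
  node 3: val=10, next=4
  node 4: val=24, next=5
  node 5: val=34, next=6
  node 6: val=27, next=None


Floyd's tortoise (slow, +1) and hare (fast, +2):
  init: slow=0, fast=0
  step 1: slow=1, fast=2
  step 2: slow=2, fast=4
  step 3: slow=3, fast=6
  step 4: fast -> None, no cycle

Cycle: no


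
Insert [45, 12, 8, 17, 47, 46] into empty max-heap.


Insert 45: [45]
Insert 12: [45, 12]
Insert 8: [45, 12, 8]
Insert 17: [45, 17, 8, 12]
Insert 47: [47, 45, 8, 12, 17]
Insert 46: [47, 45, 46, 12, 17, 8]

Final heap: [47, 45, 46, 12, 17, 8]


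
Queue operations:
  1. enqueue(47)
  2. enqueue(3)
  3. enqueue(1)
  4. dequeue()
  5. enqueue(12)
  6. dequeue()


enqueue(47) -> [47]
enqueue(3) -> [47, 3]
enqueue(1) -> [47, 3, 1]
dequeue()->47, [3, 1]
enqueue(12) -> [3, 1, 12]
dequeue()->3, [1, 12]

Final queue: [1, 12]


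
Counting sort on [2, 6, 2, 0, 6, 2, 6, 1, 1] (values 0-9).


Input: [2, 6, 2, 0, 6, 2, 6, 1, 1]
Counts: [1, 2, 3, 0, 0, 0, 3, 0, 0, 0]

Sorted: [0, 1, 1, 2, 2, 2, 6, 6, 6]


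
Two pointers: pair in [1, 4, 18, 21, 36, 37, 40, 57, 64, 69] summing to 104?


lo=0(1)+hi=9(69)=70
lo=1(4)+hi=9(69)=73
lo=2(18)+hi=9(69)=87
lo=3(21)+hi=9(69)=90
lo=4(36)+hi=9(69)=105
lo=4(36)+hi=8(64)=100
lo=5(37)+hi=8(64)=101
lo=6(40)+hi=8(64)=104

Yes: 40+64=104


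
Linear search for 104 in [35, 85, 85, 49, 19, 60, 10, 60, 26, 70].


i=0: 35!=104
i=1: 85!=104
i=2: 85!=104
i=3: 49!=104
i=4: 19!=104
i=5: 60!=104
i=6: 10!=104
i=7: 60!=104
i=8: 26!=104
i=9: 70!=104

Not found, 10 comps


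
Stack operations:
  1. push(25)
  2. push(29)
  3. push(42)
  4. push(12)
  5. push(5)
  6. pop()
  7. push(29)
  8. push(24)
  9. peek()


push(25) -> [25]
push(29) -> [25, 29]
push(42) -> [25, 29, 42]
push(12) -> [25, 29, 42, 12]
push(5) -> [25, 29, 42, 12, 5]
pop()->5, [25, 29, 42, 12]
push(29) -> [25, 29, 42, 12, 29]
push(24) -> [25, 29, 42, 12, 29, 24]
peek()->24

Final stack: [25, 29, 42, 12, 29, 24]


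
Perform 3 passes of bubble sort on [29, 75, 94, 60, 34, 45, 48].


Initial: [29, 75, 94, 60, 34, 45, 48]
Pass 1: [29, 75, 60, 34, 45, 48, 94] (4 swaps)
Pass 2: [29, 60, 34, 45, 48, 75, 94] (4 swaps)
Pass 3: [29, 34, 45, 48, 60, 75, 94] (3 swaps)

After 3 passes: [29, 34, 45, 48, 60, 75, 94]


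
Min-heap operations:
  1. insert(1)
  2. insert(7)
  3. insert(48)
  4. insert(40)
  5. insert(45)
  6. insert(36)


insert(1) -> [1]
insert(7) -> [1, 7]
insert(48) -> [1, 7, 48]
insert(40) -> [1, 7, 48, 40]
insert(45) -> [1, 7, 48, 40, 45]
insert(36) -> [1, 7, 36, 40, 45, 48]

Final heap: [1, 7, 36, 40, 45, 48]


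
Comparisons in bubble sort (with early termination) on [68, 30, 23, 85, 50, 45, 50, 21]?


Algorithm: bubble sort (with early termination)
Input: [68, 30, 23, 85, 50, 45, 50, 21]
Sorted: [21, 23, 30, 45, 50, 50, 68, 85]

28


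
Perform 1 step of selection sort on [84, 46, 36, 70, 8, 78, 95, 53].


Initial: [84, 46, 36, 70, 8, 78, 95, 53]
Step 1: min=8 at 4
  Swap: [8, 46, 36, 70, 84, 78, 95, 53]

After 1 step: [8, 46, 36, 70, 84, 78, 95, 53]


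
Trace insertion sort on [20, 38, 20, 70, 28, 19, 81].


Initial: [20, 38, 20, 70, 28, 19, 81]
Insert 38: [20, 38, 20, 70, 28, 19, 81]
Insert 20: [20, 20, 38, 70, 28, 19, 81]
Insert 70: [20, 20, 38, 70, 28, 19, 81]
Insert 28: [20, 20, 28, 38, 70, 19, 81]
Insert 19: [19, 20, 20, 28, 38, 70, 81]
Insert 81: [19, 20, 20, 28, 38, 70, 81]

Sorted: [19, 20, 20, 28, 38, 70, 81]


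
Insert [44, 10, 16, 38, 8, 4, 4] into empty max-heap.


Insert 44: [44]
Insert 10: [44, 10]
Insert 16: [44, 10, 16]
Insert 38: [44, 38, 16, 10]
Insert 8: [44, 38, 16, 10, 8]
Insert 4: [44, 38, 16, 10, 8, 4]
Insert 4: [44, 38, 16, 10, 8, 4, 4]

Final heap: [44, 38, 16, 10, 8, 4, 4]


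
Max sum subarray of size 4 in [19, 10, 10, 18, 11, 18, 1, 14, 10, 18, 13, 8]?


[0:4]: 57
[1:5]: 49
[2:6]: 57
[3:7]: 48
[4:8]: 44
[5:9]: 43
[6:10]: 43
[7:11]: 55
[8:12]: 49

Max: 57 at [0:4]


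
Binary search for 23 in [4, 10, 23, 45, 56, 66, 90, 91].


Step 1: lo=0, hi=7, mid=3, val=45
Step 2: lo=0, hi=2, mid=1, val=10
Step 3: lo=2, hi=2, mid=2, val=23

Found at index 2


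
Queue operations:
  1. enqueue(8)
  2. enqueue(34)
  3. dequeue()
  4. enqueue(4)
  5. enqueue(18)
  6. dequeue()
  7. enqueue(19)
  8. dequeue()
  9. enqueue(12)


enqueue(8) -> [8]
enqueue(34) -> [8, 34]
dequeue()->8, [34]
enqueue(4) -> [34, 4]
enqueue(18) -> [34, 4, 18]
dequeue()->34, [4, 18]
enqueue(19) -> [4, 18, 19]
dequeue()->4, [18, 19]
enqueue(12) -> [18, 19, 12]

Final queue: [18, 19, 12]


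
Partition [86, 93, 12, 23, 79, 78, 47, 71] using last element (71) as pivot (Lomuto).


Pivot: 71
  12 <= 71: swap -> [12, 93, 86, 23, 79, 78, 47, 71]
  23 <= 71: swap -> [12, 23, 86, 93, 79, 78, 47, 71]
  47 <= 71: swap -> [12, 23, 47, 93, 79, 78, 86, 71]
Place pivot at 3: [12, 23, 47, 71, 79, 78, 86, 93]

Partitioned: [12, 23, 47, 71, 79, 78, 86, 93]


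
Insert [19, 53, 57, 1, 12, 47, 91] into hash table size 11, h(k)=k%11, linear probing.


Insert 19: h=8 -> slot 8
Insert 53: h=9 -> slot 9
Insert 57: h=2 -> slot 2
Insert 1: h=1 -> slot 1
Insert 12: h=1, 2 probes -> slot 3
Insert 47: h=3, 1 probes -> slot 4
Insert 91: h=3, 2 probes -> slot 5

Table: [None, 1, 57, 12, 47, 91, None, None, 19, 53, None]


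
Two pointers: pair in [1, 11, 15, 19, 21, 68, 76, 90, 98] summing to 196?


lo=0(1)+hi=8(98)=99
lo=1(11)+hi=8(98)=109
lo=2(15)+hi=8(98)=113
lo=3(19)+hi=8(98)=117
lo=4(21)+hi=8(98)=119
lo=5(68)+hi=8(98)=166
lo=6(76)+hi=8(98)=174
lo=7(90)+hi=8(98)=188

No pair found


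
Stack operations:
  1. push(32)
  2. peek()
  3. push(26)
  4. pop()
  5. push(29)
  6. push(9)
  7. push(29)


push(32) -> [32]
peek()->32
push(26) -> [32, 26]
pop()->26, [32]
push(29) -> [32, 29]
push(9) -> [32, 29, 9]
push(29) -> [32, 29, 9, 29]

Final stack: [32, 29, 9, 29]


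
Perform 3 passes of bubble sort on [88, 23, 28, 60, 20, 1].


Initial: [88, 23, 28, 60, 20, 1]
Pass 1: [23, 28, 60, 20, 1, 88] (5 swaps)
Pass 2: [23, 28, 20, 1, 60, 88] (2 swaps)
Pass 3: [23, 20, 1, 28, 60, 88] (2 swaps)

After 3 passes: [23, 20, 1, 28, 60, 88]


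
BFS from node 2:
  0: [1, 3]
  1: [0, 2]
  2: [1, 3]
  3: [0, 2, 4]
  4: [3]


Visit 2, enqueue [1, 3]
Visit 1, enqueue [0]
Visit 3, enqueue [4]
Visit 0, enqueue []
Visit 4, enqueue []

BFS order: [2, 1, 3, 0, 4]


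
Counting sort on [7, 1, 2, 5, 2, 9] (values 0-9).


Input: [7, 1, 2, 5, 2, 9]
Counts: [0, 1, 2, 0, 0, 1, 0, 1, 0, 1]

Sorted: [1, 2, 2, 5, 7, 9]


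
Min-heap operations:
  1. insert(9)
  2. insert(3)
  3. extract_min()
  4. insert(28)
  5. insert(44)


insert(9) -> [9]
insert(3) -> [3, 9]
extract_min()->3, [9]
insert(28) -> [9, 28]
insert(44) -> [9, 28, 44]

Final heap: [9, 28, 44]


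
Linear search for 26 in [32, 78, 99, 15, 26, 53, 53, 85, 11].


i=0: 32!=26
i=1: 78!=26
i=2: 99!=26
i=3: 15!=26
i=4: 26==26 found!

Found at 4, 5 comps


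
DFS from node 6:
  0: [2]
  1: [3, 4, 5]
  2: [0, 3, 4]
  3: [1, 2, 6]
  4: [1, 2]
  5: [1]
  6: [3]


Visit 6, push [3]
Visit 3, push [2, 1]
Visit 1, push [5, 4]
Visit 4, push [2]
Visit 2, push [0]
Visit 0, push []
Visit 5, push []

DFS order: [6, 3, 1, 4, 2, 0, 5]


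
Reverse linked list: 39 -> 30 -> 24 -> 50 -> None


Step 1: curr=39, set curr.next=prev(None) | reversed so far: 39
Step 2: curr=30, set curr.next=prev(39) | reversed so far: 30 -> 39
Step 3: curr=24, set curr.next=prev(30) | reversed so far: 24 -> 30 -> 39
Step 4: curr=50, set curr.next=prev(24) | reversed so far: 50 -> 24 -> 30 -> 39

50 -> 24 -> 30 -> 39 -> None


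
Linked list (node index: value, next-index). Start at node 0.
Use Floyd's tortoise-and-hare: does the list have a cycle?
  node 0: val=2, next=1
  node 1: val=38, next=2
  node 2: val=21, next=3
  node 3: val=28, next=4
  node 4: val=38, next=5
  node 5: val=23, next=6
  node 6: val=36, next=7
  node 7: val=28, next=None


Floyd's tortoise (slow, +1) and hare (fast, +2):
  init: slow=0, fast=0
  step 1: slow=1, fast=2
  step 2: slow=2, fast=4
  step 3: slow=3, fast=6
  step 4: fast 6->7->None, no cycle

Cycle: no


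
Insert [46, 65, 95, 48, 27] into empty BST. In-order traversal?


Insert 46: root
Insert 65: R from 46
Insert 95: R from 46 -> R from 65
Insert 48: R from 46 -> L from 65
Insert 27: L from 46

In-order: [27, 46, 48, 65, 95]


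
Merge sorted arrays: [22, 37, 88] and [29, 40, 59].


Take 22 from A
Take 29 from B
Take 37 from A
Take 40 from B
Take 59 from B

Merged: [22, 29, 37, 40, 59, 88]


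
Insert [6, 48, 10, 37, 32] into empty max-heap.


Insert 6: [6]
Insert 48: [48, 6]
Insert 10: [48, 6, 10]
Insert 37: [48, 37, 10, 6]
Insert 32: [48, 37, 10, 6, 32]

Final heap: [48, 37, 10, 6, 32]


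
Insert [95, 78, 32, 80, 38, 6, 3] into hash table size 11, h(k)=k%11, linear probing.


Insert 95: h=7 -> slot 7
Insert 78: h=1 -> slot 1
Insert 32: h=10 -> slot 10
Insert 80: h=3 -> slot 3
Insert 38: h=5 -> slot 5
Insert 6: h=6 -> slot 6
Insert 3: h=3, 1 probes -> slot 4

Table: [None, 78, None, 80, 3, 38, 6, 95, None, None, 32]


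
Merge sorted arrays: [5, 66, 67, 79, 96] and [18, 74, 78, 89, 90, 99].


Take 5 from A
Take 18 from B
Take 66 from A
Take 67 from A
Take 74 from B
Take 78 from B
Take 79 from A
Take 89 from B
Take 90 from B
Take 96 from A

Merged: [5, 18, 66, 67, 74, 78, 79, 89, 90, 96, 99]


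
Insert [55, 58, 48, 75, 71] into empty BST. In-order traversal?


Insert 55: root
Insert 58: R from 55
Insert 48: L from 55
Insert 75: R from 55 -> R from 58
Insert 71: R from 55 -> R from 58 -> L from 75

In-order: [48, 55, 58, 71, 75]


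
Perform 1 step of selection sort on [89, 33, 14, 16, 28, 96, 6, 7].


Initial: [89, 33, 14, 16, 28, 96, 6, 7]
Step 1: min=6 at 6
  Swap: [6, 33, 14, 16, 28, 96, 89, 7]

After 1 step: [6, 33, 14, 16, 28, 96, 89, 7]


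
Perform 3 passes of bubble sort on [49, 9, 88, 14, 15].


Initial: [49, 9, 88, 14, 15]
Pass 1: [9, 49, 14, 15, 88] (3 swaps)
Pass 2: [9, 14, 15, 49, 88] (2 swaps)
Pass 3: [9, 14, 15, 49, 88] (0 swaps)

After 3 passes: [9, 14, 15, 49, 88]


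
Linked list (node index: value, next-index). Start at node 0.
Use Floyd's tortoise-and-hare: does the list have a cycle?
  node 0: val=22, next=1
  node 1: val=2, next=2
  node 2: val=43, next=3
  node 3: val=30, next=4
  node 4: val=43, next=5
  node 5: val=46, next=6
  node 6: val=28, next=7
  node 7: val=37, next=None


Floyd's tortoise (slow, +1) and hare (fast, +2):
  init: slow=0, fast=0
  step 1: slow=1, fast=2
  step 2: slow=2, fast=4
  step 3: slow=3, fast=6
  step 4: fast 6->7->None, no cycle

Cycle: no


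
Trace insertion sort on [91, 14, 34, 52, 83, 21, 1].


Initial: [91, 14, 34, 52, 83, 21, 1]
Insert 14: [14, 91, 34, 52, 83, 21, 1]
Insert 34: [14, 34, 91, 52, 83, 21, 1]
Insert 52: [14, 34, 52, 91, 83, 21, 1]
Insert 83: [14, 34, 52, 83, 91, 21, 1]
Insert 21: [14, 21, 34, 52, 83, 91, 1]
Insert 1: [1, 14, 21, 34, 52, 83, 91]

Sorted: [1, 14, 21, 34, 52, 83, 91]


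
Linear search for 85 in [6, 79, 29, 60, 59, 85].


i=0: 6!=85
i=1: 79!=85
i=2: 29!=85
i=3: 60!=85
i=4: 59!=85
i=5: 85==85 found!

Found at 5, 6 comps


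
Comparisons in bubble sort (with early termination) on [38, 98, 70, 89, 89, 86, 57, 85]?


Algorithm: bubble sort (with early termination)
Input: [38, 98, 70, 89, 89, 86, 57, 85]
Sorted: [38, 57, 70, 85, 86, 89, 89, 98]

27


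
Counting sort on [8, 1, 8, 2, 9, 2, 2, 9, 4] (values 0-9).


Input: [8, 1, 8, 2, 9, 2, 2, 9, 4]
Counts: [0, 1, 3, 0, 1, 0, 0, 0, 2, 2]

Sorted: [1, 2, 2, 2, 4, 8, 8, 9, 9]


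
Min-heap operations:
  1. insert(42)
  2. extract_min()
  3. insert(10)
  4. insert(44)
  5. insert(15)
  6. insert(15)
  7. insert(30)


insert(42) -> [42]
extract_min()->42, []
insert(10) -> [10]
insert(44) -> [10, 44]
insert(15) -> [10, 44, 15]
insert(15) -> [10, 15, 15, 44]
insert(30) -> [10, 15, 15, 44, 30]

Final heap: [10, 15, 15, 44, 30]


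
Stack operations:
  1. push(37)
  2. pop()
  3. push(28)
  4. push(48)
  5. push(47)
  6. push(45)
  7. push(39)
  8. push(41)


push(37) -> [37]
pop()->37, []
push(28) -> [28]
push(48) -> [28, 48]
push(47) -> [28, 48, 47]
push(45) -> [28, 48, 47, 45]
push(39) -> [28, 48, 47, 45, 39]
push(41) -> [28, 48, 47, 45, 39, 41]

Final stack: [28, 48, 47, 45, 39, 41]


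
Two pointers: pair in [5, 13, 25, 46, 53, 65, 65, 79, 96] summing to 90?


lo=0(5)+hi=8(96)=101
lo=0(5)+hi=7(79)=84
lo=1(13)+hi=7(79)=92
lo=1(13)+hi=6(65)=78
lo=2(25)+hi=6(65)=90

Yes: 25+65=90


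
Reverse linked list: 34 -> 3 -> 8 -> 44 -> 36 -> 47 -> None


Step 1: curr=34, set curr.next=prev(None) | reversed so far: 34
Step 2: curr=3, set curr.next=prev(34) | reversed so far: 3 -> 34
Step 3: curr=8, set curr.next=prev(3) | reversed so far: 8 -> 3 -> 34
Step 4: curr=44, set curr.next=prev(8) | reversed so far: 44 -> 8 -> 3 -> 34
Step 5: curr=36, set curr.next=prev(44) | reversed so far: 36 -> 44 -> 8 -> 3 -> 34
Step 6: curr=47, set curr.next=prev(36) | reversed so far: 47 -> 36 -> 44 -> 8 -> 3 -> 34

47 -> 36 -> 44 -> 8 -> 3 -> 34 -> None


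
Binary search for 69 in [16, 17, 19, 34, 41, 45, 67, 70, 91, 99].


Step 1: lo=0, hi=9, mid=4, val=41
Step 2: lo=5, hi=9, mid=7, val=70
Step 3: lo=5, hi=6, mid=5, val=45
Step 4: lo=6, hi=6, mid=6, val=67

Not found


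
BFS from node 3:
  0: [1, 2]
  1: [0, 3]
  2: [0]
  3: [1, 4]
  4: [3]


Visit 3, enqueue [1, 4]
Visit 1, enqueue [0]
Visit 4, enqueue []
Visit 0, enqueue [2]
Visit 2, enqueue []

BFS order: [3, 1, 4, 0, 2]


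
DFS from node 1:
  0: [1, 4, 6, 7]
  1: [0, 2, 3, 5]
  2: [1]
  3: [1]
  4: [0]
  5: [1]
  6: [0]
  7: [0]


Visit 1, push [5, 3, 2, 0]
Visit 0, push [7, 6, 4]
Visit 4, push []
Visit 6, push []
Visit 7, push []
Visit 2, push []
Visit 3, push []
Visit 5, push []

DFS order: [1, 0, 4, 6, 7, 2, 3, 5]


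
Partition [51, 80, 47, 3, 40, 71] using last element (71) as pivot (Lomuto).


Pivot: 71
  51 <= 71: advance i (no swap)
  47 <= 71: swap -> [51, 47, 80, 3, 40, 71]
  3 <= 71: swap -> [51, 47, 3, 80, 40, 71]
  40 <= 71: swap -> [51, 47, 3, 40, 80, 71]
Place pivot at 4: [51, 47, 3, 40, 71, 80]

Partitioned: [51, 47, 3, 40, 71, 80]


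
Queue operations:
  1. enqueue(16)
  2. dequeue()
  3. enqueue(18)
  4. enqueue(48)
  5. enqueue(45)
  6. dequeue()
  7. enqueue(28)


enqueue(16) -> [16]
dequeue()->16, []
enqueue(18) -> [18]
enqueue(48) -> [18, 48]
enqueue(45) -> [18, 48, 45]
dequeue()->18, [48, 45]
enqueue(28) -> [48, 45, 28]

Final queue: [48, 45, 28]


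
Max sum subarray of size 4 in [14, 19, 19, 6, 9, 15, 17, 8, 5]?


[0:4]: 58
[1:5]: 53
[2:6]: 49
[3:7]: 47
[4:8]: 49
[5:9]: 45

Max: 58 at [0:4]


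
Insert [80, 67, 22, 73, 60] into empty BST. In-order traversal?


Insert 80: root
Insert 67: L from 80
Insert 22: L from 80 -> L from 67
Insert 73: L from 80 -> R from 67
Insert 60: L from 80 -> L from 67 -> R from 22

In-order: [22, 60, 67, 73, 80]


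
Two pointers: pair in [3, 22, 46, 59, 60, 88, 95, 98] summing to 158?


lo=0(3)+hi=7(98)=101
lo=1(22)+hi=7(98)=120
lo=2(46)+hi=7(98)=144
lo=3(59)+hi=7(98)=157
lo=4(60)+hi=7(98)=158

Yes: 60+98=158


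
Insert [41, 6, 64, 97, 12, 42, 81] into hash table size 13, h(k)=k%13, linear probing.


Insert 41: h=2 -> slot 2
Insert 6: h=6 -> slot 6
Insert 64: h=12 -> slot 12
Insert 97: h=6, 1 probes -> slot 7
Insert 12: h=12, 1 probes -> slot 0
Insert 42: h=3 -> slot 3
Insert 81: h=3, 1 probes -> slot 4

Table: [12, None, 41, 42, 81, None, 6, 97, None, None, None, None, 64]


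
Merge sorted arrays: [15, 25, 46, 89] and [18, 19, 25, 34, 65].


Take 15 from A
Take 18 from B
Take 19 from B
Take 25 from A
Take 25 from B
Take 34 from B
Take 46 from A
Take 65 from B

Merged: [15, 18, 19, 25, 25, 34, 46, 65, 89]


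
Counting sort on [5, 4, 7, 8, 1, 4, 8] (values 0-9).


Input: [5, 4, 7, 8, 1, 4, 8]
Counts: [0, 1, 0, 0, 2, 1, 0, 1, 2, 0]

Sorted: [1, 4, 4, 5, 7, 8, 8]


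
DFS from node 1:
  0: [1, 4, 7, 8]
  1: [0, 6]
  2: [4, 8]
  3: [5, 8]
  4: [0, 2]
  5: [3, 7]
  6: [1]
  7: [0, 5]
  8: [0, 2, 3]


Visit 1, push [6, 0]
Visit 0, push [8, 7, 4]
Visit 4, push [2]
Visit 2, push [8]
Visit 8, push [3]
Visit 3, push [5]
Visit 5, push [7]
Visit 7, push []
Visit 6, push []

DFS order: [1, 0, 4, 2, 8, 3, 5, 7, 6]


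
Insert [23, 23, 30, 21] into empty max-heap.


Insert 23: [23]
Insert 23: [23, 23]
Insert 30: [30, 23, 23]
Insert 21: [30, 23, 23, 21]

Final heap: [30, 23, 23, 21]


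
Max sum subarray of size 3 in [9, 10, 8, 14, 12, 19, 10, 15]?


[0:3]: 27
[1:4]: 32
[2:5]: 34
[3:6]: 45
[4:7]: 41
[5:8]: 44

Max: 45 at [3:6]


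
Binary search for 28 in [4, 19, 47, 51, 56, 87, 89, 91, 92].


Step 1: lo=0, hi=8, mid=4, val=56
Step 2: lo=0, hi=3, mid=1, val=19
Step 3: lo=2, hi=3, mid=2, val=47

Not found


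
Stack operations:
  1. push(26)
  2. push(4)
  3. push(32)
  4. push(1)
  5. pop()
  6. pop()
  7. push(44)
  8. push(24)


push(26) -> [26]
push(4) -> [26, 4]
push(32) -> [26, 4, 32]
push(1) -> [26, 4, 32, 1]
pop()->1, [26, 4, 32]
pop()->32, [26, 4]
push(44) -> [26, 4, 44]
push(24) -> [26, 4, 44, 24]

Final stack: [26, 4, 44, 24]


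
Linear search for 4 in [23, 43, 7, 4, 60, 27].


i=0: 23!=4
i=1: 43!=4
i=2: 7!=4
i=3: 4==4 found!

Found at 3, 4 comps


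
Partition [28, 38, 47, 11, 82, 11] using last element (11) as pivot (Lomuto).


Pivot: 11
  11 <= 11: swap -> [11, 38, 47, 28, 82, 11]
Place pivot at 1: [11, 11, 47, 28, 82, 38]

Partitioned: [11, 11, 47, 28, 82, 38]


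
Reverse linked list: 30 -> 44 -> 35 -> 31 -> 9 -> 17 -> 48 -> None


Step 1: curr=30, set curr.next=prev(None) | reversed so far: 30
Step 2: curr=44, set curr.next=prev(30) | reversed so far: 44 -> 30
Step 3: curr=35, set curr.next=prev(44) | reversed so far: 35 -> 44 -> 30
Step 4: curr=31, set curr.next=prev(35) | reversed so far: 31 -> 35 -> 44 -> 30
Step 5: curr=9, set curr.next=prev(31) | reversed so far: 9 -> 31 -> 35 -> 44 -> 30
Step 6: curr=17, set curr.next=prev(9) | reversed so far: 17 -> 9 -> 31 -> 35 -> 44 -> 30
Step 7: curr=48, set curr.next=prev(17) | reversed so far: 48 -> 17 -> 9 -> 31 -> 35 -> 44 -> 30

48 -> 17 -> 9 -> 31 -> 35 -> 44 -> 30 -> None


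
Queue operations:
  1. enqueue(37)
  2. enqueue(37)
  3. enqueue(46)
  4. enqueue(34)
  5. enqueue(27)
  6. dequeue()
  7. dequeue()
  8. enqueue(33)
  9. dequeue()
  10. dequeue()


enqueue(37) -> [37]
enqueue(37) -> [37, 37]
enqueue(46) -> [37, 37, 46]
enqueue(34) -> [37, 37, 46, 34]
enqueue(27) -> [37, 37, 46, 34, 27]
dequeue()->37, [37, 46, 34, 27]
dequeue()->37, [46, 34, 27]
enqueue(33) -> [46, 34, 27, 33]
dequeue()->46, [34, 27, 33]
dequeue()->34, [27, 33]

Final queue: [27, 33]


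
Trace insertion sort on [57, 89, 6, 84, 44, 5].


Initial: [57, 89, 6, 84, 44, 5]
Insert 89: [57, 89, 6, 84, 44, 5]
Insert 6: [6, 57, 89, 84, 44, 5]
Insert 84: [6, 57, 84, 89, 44, 5]
Insert 44: [6, 44, 57, 84, 89, 5]
Insert 5: [5, 6, 44, 57, 84, 89]

Sorted: [5, 6, 44, 57, 84, 89]


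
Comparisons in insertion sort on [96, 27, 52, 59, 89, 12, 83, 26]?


Algorithm: insertion sort
Input: [96, 27, 52, 59, 89, 12, 83, 26]
Sorted: [12, 26, 27, 52, 59, 83, 89, 96]

22


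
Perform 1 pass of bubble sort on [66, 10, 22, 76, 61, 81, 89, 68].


Initial: [66, 10, 22, 76, 61, 81, 89, 68]
Pass 1: [10, 22, 66, 61, 76, 81, 68, 89] (4 swaps)

After 1 pass: [10, 22, 66, 61, 76, 81, 68, 89]


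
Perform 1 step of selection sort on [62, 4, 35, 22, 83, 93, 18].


Initial: [62, 4, 35, 22, 83, 93, 18]
Step 1: min=4 at 1
  Swap: [4, 62, 35, 22, 83, 93, 18]

After 1 step: [4, 62, 35, 22, 83, 93, 18]


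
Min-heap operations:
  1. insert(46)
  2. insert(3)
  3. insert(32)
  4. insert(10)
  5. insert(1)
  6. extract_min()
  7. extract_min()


insert(46) -> [46]
insert(3) -> [3, 46]
insert(32) -> [3, 46, 32]
insert(10) -> [3, 10, 32, 46]
insert(1) -> [1, 3, 32, 46, 10]
extract_min()->1, [3, 10, 32, 46]
extract_min()->3, [10, 46, 32]

Final heap: [10, 46, 32]


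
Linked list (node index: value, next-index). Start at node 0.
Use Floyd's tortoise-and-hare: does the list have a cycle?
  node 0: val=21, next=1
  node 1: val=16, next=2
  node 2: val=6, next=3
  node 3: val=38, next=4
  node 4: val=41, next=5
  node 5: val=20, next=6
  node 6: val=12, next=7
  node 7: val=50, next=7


Floyd's tortoise (slow, +1) and hare (fast, +2):
  init: slow=0, fast=0
  step 1: slow=1, fast=2
  step 2: slow=2, fast=4
  step 3: slow=3, fast=6
  step 4: slow=4, fast=7
  step 5: slow=5, fast=7
  step 6: slow=6, fast=7
  step 7: slow=7, fast=7
  slow == fast at node 7: cycle detected

Cycle: yes


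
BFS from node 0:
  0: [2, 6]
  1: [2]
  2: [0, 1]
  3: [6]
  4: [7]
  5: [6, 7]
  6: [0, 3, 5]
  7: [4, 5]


Visit 0, enqueue [2, 6]
Visit 2, enqueue [1]
Visit 6, enqueue [3, 5]
Visit 1, enqueue []
Visit 3, enqueue []
Visit 5, enqueue [7]
Visit 7, enqueue [4]
Visit 4, enqueue []

BFS order: [0, 2, 6, 1, 3, 5, 7, 4]


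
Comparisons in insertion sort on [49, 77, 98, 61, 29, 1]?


Algorithm: insertion sort
Input: [49, 77, 98, 61, 29, 1]
Sorted: [1, 29, 49, 61, 77, 98]

14


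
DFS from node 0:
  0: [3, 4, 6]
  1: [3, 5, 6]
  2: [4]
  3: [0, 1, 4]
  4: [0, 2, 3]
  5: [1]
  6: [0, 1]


Visit 0, push [6, 4, 3]
Visit 3, push [4, 1]
Visit 1, push [6, 5]
Visit 5, push []
Visit 6, push []
Visit 4, push [2]
Visit 2, push []

DFS order: [0, 3, 1, 5, 6, 4, 2]


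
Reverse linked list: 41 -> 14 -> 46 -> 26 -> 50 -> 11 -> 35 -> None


Step 1: curr=41, set curr.next=prev(None) | reversed so far: 41
Step 2: curr=14, set curr.next=prev(41) | reversed so far: 14 -> 41
Step 3: curr=46, set curr.next=prev(14) | reversed so far: 46 -> 14 -> 41
Step 4: curr=26, set curr.next=prev(46) | reversed so far: 26 -> 46 -> 14 -> 41
Step 5: curr=50, set curr.next=prev(26) | reversed so far: 50 -> 26 -> 46 -> 14 -> 41
Step 6: curr=11, set curr.next=prev(50) | reversed so far: 11 -> 50 -> 26 -> 46 -> 14 -> 41
Step 7: curr=35, set curr.next=prev(11) | reversed so far: 35 -> 11 -> 50 -> 26 -> 46 -> 14 -> 41

35 -> 11 -> 50 -> 26 -> 46 -> 14 -> 41 -> None


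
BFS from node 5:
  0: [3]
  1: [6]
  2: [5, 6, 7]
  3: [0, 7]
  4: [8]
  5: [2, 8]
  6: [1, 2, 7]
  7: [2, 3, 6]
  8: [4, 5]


Visit 5, enqueue [2, 8]
Visit 2, enqueue [6, 7]
Visit 8, enqueue [4]
Visit 6, enqueue [1]
Visit 7, enqueue [3]
Visit 4, enqueue []
Visit 1, enqueue []
Visit 3, enqueue [0]
Visit 0, enqueue []

BFS order: [5, 2, 8, 6, 7, 4, 1, 3, 0]


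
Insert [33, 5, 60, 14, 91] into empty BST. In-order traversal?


Insert 33: root
Insert 5: L from 33
Insert 60: R from 33
Insert 14: L from 33 -> R from 5
Insert 91: R from 33 -> R from 60

In-order: [5, 14, 33, 60, 91]


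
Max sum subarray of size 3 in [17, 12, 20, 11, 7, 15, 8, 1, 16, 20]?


[0:3]: 49
[1:4]: 43
[2:5]: 38
[3:6]: 33
[4:7]: 30
[5:8]: 24
[6:9]: 25
[7:10]: 37

Max: 49 at [0:3]


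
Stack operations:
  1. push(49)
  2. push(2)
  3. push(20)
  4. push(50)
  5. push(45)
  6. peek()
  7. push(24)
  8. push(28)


push(49) -> [49]
push(2) -> [49, 2]
push(20) -> [49, 2, 20]
push(50) -> [49, 2, 20, 50]
push(45) -> [49, 2, 20, 50, 45]
peek()->45
push(24) -> [49, 2, 20, 50, 45, 24]
push(28) -> [49, 2, 20, 50, 45, 24, 28]

Final stack: [49, 2, 20, 50, 45, 24, 28]


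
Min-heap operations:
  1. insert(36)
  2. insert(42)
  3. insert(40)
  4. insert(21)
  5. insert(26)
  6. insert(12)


insert(36) -> [36]
insert(42) -> [36, 42]
insert(40) -> [36, 42, 40]
insert(21) -> [21, 36, 40, 42]
insert(26) -> [21, 26, 40, 42, 36]
insert(12) -> [12, 26, 21, 42, 36, 40]

Final heap: [12, 26, 21, 42, 36, 40]


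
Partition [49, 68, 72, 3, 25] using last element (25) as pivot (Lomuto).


Pivot: 25
  3 <= 25: swap -> [3, 68, 72, 49, 25]
Place pivot at 1: [3, 25, 72, 49, 68]

Partitioned: [3, 25, 72, 49, 68]


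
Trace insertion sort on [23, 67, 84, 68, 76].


Initial: [23, 67, 84, 68, 76]
Insert 67: [23, 67, 84, 68, 76]
Insert 84: [23, 67, 84, 68, 76]
Insert 68: [23, 67, 68, 84, 76]
Insert 76: [23, 67, 68, 76, 84]

Sorted: [23, 67, 68, 76, 84]


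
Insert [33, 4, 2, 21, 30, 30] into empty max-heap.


Insert 33: [33]
Insert 4: [33, 4]
Insert 2: [33, 4, 2]
Insert 21: [33, 21, 2, 4]
Insert 30: [33, 30, 2, 4, 21]
Insert 30: [33, 30, 30, 4, 21, 2]

Final heap: [33, 30, 30, 4, 21, 2]


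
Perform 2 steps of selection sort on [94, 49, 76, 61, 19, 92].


Initial: [94, 49, 76, 61, 19, 92]
Step 1: min=19 at 4
  Swap: [19, 49, 76, 61, 94, 92]
Step 2: min=49 at 1
  Swap: [19, 49, 76, 61, 94, 92]

After 2 steps: [19, 49, 76, 61, 94, 92]


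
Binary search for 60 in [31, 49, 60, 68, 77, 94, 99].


Step 1: lo=0, hi=6, mid=3, val=68
Step 2: lo=0, hi=2, mid=1, val=49
Step 3: lo=2, hi=2, mid=2, val=60

Found at index 2


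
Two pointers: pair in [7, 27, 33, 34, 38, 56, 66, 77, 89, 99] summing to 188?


lo=0(7)+hi=9(99)=106
lo=1(27)+hi=9(99)=126
lo=2(33)+hi=9(99)=132
lo=3(34)+hi=9(99)=133
lo=4(38)+hi=9(99)=137
lo=5(56)+hi=9(99)=155
lo=6(66)+hi=9(99)=165
lo=7(77)+hi=9(99)=176
lo=8(89)+hi=9(99)=188

Yes: 89+99=188


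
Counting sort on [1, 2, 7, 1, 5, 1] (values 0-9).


Input: [1, 2, 7, 1, 5, 1]
Counts: [0, 3, 1, 0, 0, 1, 0, 1, 0, 0]

Sorted: [1, 1, 1, 2, 5, 7]


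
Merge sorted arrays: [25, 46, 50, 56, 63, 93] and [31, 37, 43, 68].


Take 25 from A
Take 31 from B
Take 37 from B
Take 43 from B
Take 46 from A
Take 50 from A
Take 56 from A
Take 63 from A
Take 68 from B

Merged: [25, 31, 37, 43, 46, 50, 56, 63, 68, 93]


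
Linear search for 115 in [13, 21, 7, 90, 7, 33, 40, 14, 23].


i=0: 13!=115
i=1: 21!=115
i=2: 7!=115
i=3: 90!=115
i=4: 7!=115
i=5: 33!=115
i=6: 40!=115
i=7: 14!=115
i=8: 23!=115

Not found, 9 comps


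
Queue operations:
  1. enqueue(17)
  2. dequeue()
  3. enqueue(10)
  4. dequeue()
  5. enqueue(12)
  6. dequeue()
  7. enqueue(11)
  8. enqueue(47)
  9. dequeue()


enqueue(17) -> [17]
dequeue()->17, []
enqueue(10) -> [10]
dequeue()->10, []
enqueue(12) -> [12]
dequeue()->12, []
enqueue(11) -> [11]
enqueue(47) -> [11, 47]
dequeue()->11, [47]

Final queue: [47]


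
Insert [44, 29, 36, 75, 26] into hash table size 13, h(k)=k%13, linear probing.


Insert 44: h=5 -> slot 5
Insert 29: h=3 -> slot 3
Insert 36: h=10 -> slot 10
Insert 75: h=10, 1 probes -> slot 11
Insert 26: h=0 -> slot 0

Table: [26, None, None, 29, None, 44, None, None, None, None, 36, 75, None]


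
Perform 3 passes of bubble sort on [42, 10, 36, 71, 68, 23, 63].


Initial: [42, 10, 36, 71, 68, 23, 63]
Pass 1: [10, 36, 42, 68, 23, 63, 71] (5 swaps)
Pass 2: [10, 36, 42, 23, 63, 68, 71] (2 swaps)
Pass 3: [10, 36, 23, 42, 63, 68, 71] (1 swaps)

After 3 passes: [10, 36, 23, 42, 63, 68, 71]


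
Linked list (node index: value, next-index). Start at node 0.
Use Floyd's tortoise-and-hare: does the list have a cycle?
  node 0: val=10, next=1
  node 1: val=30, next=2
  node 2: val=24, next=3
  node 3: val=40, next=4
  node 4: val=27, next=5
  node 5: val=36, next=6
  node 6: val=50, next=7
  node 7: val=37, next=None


Floyd's tortoise (slow, +1) and hare (fast, +2):
  init: slow=0, fast=0
  step 1: slow=1, fast=2
  step 2: slow=2, fast=4
  step 3: slow=3, fast=6
  step 4: fast 6->7->None, no cycle

Cycle: no


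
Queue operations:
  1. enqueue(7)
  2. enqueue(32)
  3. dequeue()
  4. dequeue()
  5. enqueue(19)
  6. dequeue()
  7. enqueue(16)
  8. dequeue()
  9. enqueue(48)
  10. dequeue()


enqueue(7) -> [7]
enqueue(32) -> [7, 32]
dequeue()->7, [32]
dequeue()->32, []
enqueue(19) -> [19]
dequeue()->19, []
enqueue(16) -> [16]
dequeue()->16, []
enqueue(48) -> [48]
dequeue()->48, []

Final queue: []


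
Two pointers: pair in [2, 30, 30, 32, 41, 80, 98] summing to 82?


lo=0(2)+hi=6(98)=100
lo=0(2)+hi=5(80)=82

Yes: 2+80=82


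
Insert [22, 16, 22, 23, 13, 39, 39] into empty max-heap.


Insert 22: [22]
Insert 16: [22, 16]
Insert 22: [22, 16, 22]
Insert 23: [23, 22, 22, 16]
Insert 13: [23, 22, 22, 16, 13]
Insert 39: [39, 22, 23, 16, 13, 22]
Insert 39: [39, 22, 39, 16, 13, 22, 23]

Final heap: [39, 22, 39, 16, 13, 22, 23]


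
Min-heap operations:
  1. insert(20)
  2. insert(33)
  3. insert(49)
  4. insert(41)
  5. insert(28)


insert(20) -> [20]
insert(33) -> [20, 33]
insert(49) -> [20, 33, 49]
insert(41) -> [20, 33, 49, 41]
insert(28) -> [20, 28, 49, 41, 33]

Final heap: [20, 28, 49, 41, 33]


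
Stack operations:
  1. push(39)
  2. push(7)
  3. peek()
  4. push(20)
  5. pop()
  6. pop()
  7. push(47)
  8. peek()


push(39) -> [39]
push(7) -> [39, 7]
peek()->7
push(20) -> [39, 7, 20]
pop()->20, [39, 7]
pop()->7, [39]
push(47) -> [39, 47]
peek()->47

Final stack: [39, 47]


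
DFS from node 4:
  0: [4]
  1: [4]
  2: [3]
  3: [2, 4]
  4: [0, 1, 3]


Visit 4, push [3, 1, 0]
Visit 0, push []
Visit 1, push []
Visit 3, push [2]
Visit 2, push []

DFS order: [4, 0, 1, 3, 2]


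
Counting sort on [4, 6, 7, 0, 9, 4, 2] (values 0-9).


Input: [4, 6, 7, 0, 9, 4, 2]
Counts: [1, 0, 1, 0, 2, 0, 1, 1, 0, 1]

Sorted: [0, 2, 4, 4, 6, 7, 9]
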